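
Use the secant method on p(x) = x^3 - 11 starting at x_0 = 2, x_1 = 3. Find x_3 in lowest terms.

p(2) = -3, p(3) = 16. x_2 = 3 - 16·(3 - 2)/(16 - (-3)) = 41/19.
p(3) = 16, p(41/19) = -6528/6859. x_3 = (41/19) - (-6528/6859)·((41/19) - 3)/((-6528/6859) - 16) = 16025/7267.

16025/7267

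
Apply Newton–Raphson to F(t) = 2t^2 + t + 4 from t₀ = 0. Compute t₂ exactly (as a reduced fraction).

F'(t) = 4t + 1.
F(0) = 4, F'(0) = 1, so t₁ = 0 − 4/1 = −4.
F(−4) = 32, F'(−4) = −15, so t₂ = (−4) − 32/(−15) = −28/15.

−28/15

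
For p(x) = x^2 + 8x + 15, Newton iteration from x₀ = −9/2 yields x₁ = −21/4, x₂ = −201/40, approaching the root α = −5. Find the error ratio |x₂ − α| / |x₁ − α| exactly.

1/10

x₁ − α = −21/4 − (−5) = −21/4 + 5 = −1/4, so |x₁ − α| = 1/4.
x₂ − α = −201/40 − (−5) = −201/40 + 5 = −1/40, so |x₂ − α| = 1/40.
Ratio = (1/40) / (1/4) = 1/10.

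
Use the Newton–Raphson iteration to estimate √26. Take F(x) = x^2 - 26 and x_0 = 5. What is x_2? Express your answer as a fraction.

5201/1020

F'(x) = 2x.
F(5) = -1, F'(5) = 10, so x_1 = 5 - (-1)/10 = 51/10.
F(51/10) = 1/100, F'(51/10) = 51/5, so x_2 = (51/10) - (1/100)/(51/5) = 5201/1020.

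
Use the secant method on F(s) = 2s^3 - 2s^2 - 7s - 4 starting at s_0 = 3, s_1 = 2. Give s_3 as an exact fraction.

16948/6269

F(3) = 11, F(2) = -10. s_2 = 2 - (-10)·(2 - 3)/((-10) - 11) = 52/21.
F(2) = -10, F(52/21) = -29920/9261. s_3 = (52/21) - (-29920/9261)·((52/21) - 2)/((-29920/9261) - (-10)) = 16948/6269.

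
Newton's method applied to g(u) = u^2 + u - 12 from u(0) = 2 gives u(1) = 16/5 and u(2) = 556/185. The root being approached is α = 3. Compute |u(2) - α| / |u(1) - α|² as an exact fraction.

u(1) - α = 16/5 - 3 = 1/5, so |u(1) - α| = 1/5.
u(2) - α = 556/185 - 3 = 1/185, so |u(2) - α| = 1/185.
|u(1) - α|² = 1/25.
Ratio = (1/185) / (1/25) = 5/37.

5/37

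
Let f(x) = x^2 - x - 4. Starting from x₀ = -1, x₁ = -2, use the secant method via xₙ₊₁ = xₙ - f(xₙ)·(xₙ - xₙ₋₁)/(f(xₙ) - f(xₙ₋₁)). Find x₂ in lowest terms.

-3/2

f(-1) = -2, f(-2) = 2. x₂ = (-2) - 2·((-2) - (-1))/(2 - (-2)) = -3/2.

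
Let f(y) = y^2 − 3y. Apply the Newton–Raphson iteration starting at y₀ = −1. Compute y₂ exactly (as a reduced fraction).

f'(y) = 2y − 3.
f(−1) = 4, f'(−1) = −5, so y₁ = (−1) − 4/(−5) = −1/5.
f(−1/5) = 16/25, f'(−1/5) = −17/5, so y₂ = (−1/5) − (16/25)/(−17/5) = −1/85.

−1/85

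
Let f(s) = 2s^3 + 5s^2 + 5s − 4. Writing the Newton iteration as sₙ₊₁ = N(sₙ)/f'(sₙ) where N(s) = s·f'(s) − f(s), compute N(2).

56

f'(s) = 6s^2 + 10s + 5.
N(s) = s·f'(s) − f(s) = s·(6s^2 + 10s + 5) − (2s^3 + 5s^2 + 5s − 4) = 4s^3 + 5s^2 + 4.
N(2) = 56.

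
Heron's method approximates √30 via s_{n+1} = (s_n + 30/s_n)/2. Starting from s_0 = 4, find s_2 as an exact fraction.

s_1 = (4 + 30/4)/2 = 23/4.
s_2 = (23/4 + 30/(23/4))/2 = 1009/184.

1009/184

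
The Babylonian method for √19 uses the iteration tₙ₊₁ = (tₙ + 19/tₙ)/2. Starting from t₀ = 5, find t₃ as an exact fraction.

1839281/421960

t₁ = (5 + 19/5)/2 = 22/5.
t₂ = (22/5 + 19/(22/5))/2 = 959/220.
t₃ = (959/220 + 19/(959/220))/2 = 1839281/421960.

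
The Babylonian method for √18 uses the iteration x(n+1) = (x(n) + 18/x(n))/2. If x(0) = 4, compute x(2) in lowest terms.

577/136

x(1) = (4 + 18/4)/2 = 17/4.
x(2) = (17/4 + 18/(17/4))/2 = 577/136.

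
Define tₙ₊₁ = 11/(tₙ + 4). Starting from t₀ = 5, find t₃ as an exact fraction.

t₁ = 11/(5 + 4) = 11/9.
t₂ = 11/(11/9 + 4) = 99/47.
t₃ = 11/(99/47 + 4) = 517/287.

517/287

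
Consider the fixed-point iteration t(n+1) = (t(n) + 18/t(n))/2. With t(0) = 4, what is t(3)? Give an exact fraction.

t(1) = (4 + 18/4)/2 = 17/4.
t(2) = (17/4 + 18/(17/4))/2 = 577/136.
t(3) = (577/136 + 18/(577/136))/2 = 665857/156944.

665857/156944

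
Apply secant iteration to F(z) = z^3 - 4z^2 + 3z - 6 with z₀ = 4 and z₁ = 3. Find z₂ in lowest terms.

7/2

F(4) = 6, F(3) = -6. z₂ = 3 - (-6)·(3 - 4)/((-6) - 6) = 7/2.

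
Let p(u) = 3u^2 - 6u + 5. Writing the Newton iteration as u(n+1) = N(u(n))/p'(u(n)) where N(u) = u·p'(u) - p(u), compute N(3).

p'(u) = 6u - 6.
N(u) = u·p'(u) - p(u) = u·(6u - 6) - (3u^2 - 6u + 5) = 3u^2 - 5.
N(3) = 22.

22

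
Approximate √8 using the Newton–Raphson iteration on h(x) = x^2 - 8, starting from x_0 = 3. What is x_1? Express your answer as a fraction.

h'(x) = 2x.
h(3) = 1, h'(3) = 6, so x_1 = 3 - 1/6 = 17/6.

17/6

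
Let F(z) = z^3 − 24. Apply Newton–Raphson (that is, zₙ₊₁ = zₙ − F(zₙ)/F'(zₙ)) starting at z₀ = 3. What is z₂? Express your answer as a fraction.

13162/4563

F'(z) = 3z^2.
F(3) = 3, F'(3) = 27, so z₁ = 3 − 3/27 = 26/9.
F(26/9) = 80/729, F'(26/9) = 676/27, so z₂ = (26/9) − (80/729)/(676/27) = 13162/4563.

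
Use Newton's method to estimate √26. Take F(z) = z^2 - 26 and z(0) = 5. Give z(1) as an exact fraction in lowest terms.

51/10

F'(z) = 2z.
F(5) = -1, F'(5) = 10, so z(1) = 5 - (-1)/10 = 51/10.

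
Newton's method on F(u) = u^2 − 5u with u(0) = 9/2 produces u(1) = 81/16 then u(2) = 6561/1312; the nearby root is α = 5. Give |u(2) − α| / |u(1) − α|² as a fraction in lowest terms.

u(1) − α = 81/16 − 5 = 1/16, so |u(1) − α| = 1/16.
u(2) − α = 6561/1312 − 5 = 1/1312, so |u(2) − α| = 1/1312.
|u(1) − α|² = 1/256.
Ratio = (1/1312) / (1/256) = 8/41.

8/41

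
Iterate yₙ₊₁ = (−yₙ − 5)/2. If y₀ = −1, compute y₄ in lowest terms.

y₁ = (−(−1) − 5)/2 = −2.
y₂ = (−(−2) − 5)/2 = −3/2.
y₃ = (−(−3/2) − 5)/2 = −7/4.
y₄ = (−(−7/4) − 5)/2 = −13/8.

−13/8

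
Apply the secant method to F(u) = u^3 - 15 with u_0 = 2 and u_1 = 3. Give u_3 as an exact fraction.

F(2) = -7, F(3) = 12. u_2 = 3 - 12·(3 - 2)/(12 - (-7)) = 45/19.
F(3) = 12, F(45/19) = -11760/6859. u_3 = (45/19) - (-11760/6859)·((45/19) - 3)/((-11760/6859) - 12) = 6395/2613.

6395/2613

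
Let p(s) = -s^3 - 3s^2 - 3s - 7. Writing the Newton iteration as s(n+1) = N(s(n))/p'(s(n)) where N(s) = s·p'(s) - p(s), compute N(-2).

11

p'(s) = -3s^2 - 6s - 3.
N(s) = s·p'(s) - p(s) = s·(-3s^2 - 6s - 3) - (-s^3 - 3s^2 - 3s - 7) = -2s^3 - 3s^2 + 7.
N(-2) = 11.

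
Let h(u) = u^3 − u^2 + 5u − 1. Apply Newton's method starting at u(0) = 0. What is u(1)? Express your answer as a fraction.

h'(u) = 3u^2 − 2u + 5.
h(0) = −1, h'(0) = 5, so u(1) = 0 − (−1)/5 = 1/5.

1/5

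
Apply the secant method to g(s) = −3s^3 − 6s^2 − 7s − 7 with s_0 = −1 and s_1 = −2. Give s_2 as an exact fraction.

−13/10

g(−1) = −3, g(−2) = 7. s_2 = (−2) − 7·((−2) − (−1))/(7 − (−3)) = −13/10.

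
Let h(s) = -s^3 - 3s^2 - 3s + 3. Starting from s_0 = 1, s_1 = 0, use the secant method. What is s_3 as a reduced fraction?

h(1) = -4, h(0) = 3. s_2 = 0 - 3·(0 - 1)/(3 - (-4)) = 3/7.
h(0) = 3, h(3/7) = 372/343. s_3 = (3/7) - (372/343)·((3/7) - 0)/((372/343) - 3) = 49/73.

49/73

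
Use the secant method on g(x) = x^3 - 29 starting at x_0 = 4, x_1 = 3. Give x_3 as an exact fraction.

115637/37633

g(4) = 35, g(3) = -2. x_2 = 3 - (-2)·(3 - 4)/((-2) - 35) = 113/37.
g(3) = -2, g(113/37) = -26040/50653. x_3 = (113/37) - (-26040/50653)·((113/37) - 3)/((-26040/50653) - (-2)) = 115637/37633.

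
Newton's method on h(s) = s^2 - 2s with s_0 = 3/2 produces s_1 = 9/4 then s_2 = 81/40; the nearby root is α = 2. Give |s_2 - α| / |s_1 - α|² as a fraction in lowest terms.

2/5

s_1 - α = 9/4 - 2 = 1/4, so |s_1 - α| = 1/4.
s_2 - α = 81/40 - 2 = 1/40, so |s_2 - α| = 1/40.
|s_1 - α|² = 1/16.
Ratio = (1/40) / (1/16) = 2/5.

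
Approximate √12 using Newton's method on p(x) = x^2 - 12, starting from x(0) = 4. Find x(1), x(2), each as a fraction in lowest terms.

p'(x) = 2x.
p(4) = 4, p'(4) = 8, so x(1) = 4 - 4/8 = 7/2.
p(7/2) = 1/4, p'(7/2) = 7, so x(2) = (7/2) - (1/4)/7 = 97/28.

x(1) = 7/2, x(2) = 97/28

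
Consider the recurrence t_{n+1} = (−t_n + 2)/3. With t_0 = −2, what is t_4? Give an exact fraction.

38/81

t_1 = (−(−2) + 2)/3 = 4/3.
t_2 = (−(4/3) + 2)/3 = 2/9.
t_3 = (−(2/9) + 2)/3 = 16/27.
t_4 = (−(16/27) + 2)/3 = 38/81.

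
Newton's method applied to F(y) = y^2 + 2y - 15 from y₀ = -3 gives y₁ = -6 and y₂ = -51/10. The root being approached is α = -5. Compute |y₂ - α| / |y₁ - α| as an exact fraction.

1/10

y₁ - α = -6 - (-5) = -6 + 5 = -1, so |y₁ - α| = 1.
y₂ - α = -51/10 - (-5) = -51/10 + 5 = -1/10, so |y₂ - α| = 1/10.
Ratio = (1/10) / 1 = 1/10.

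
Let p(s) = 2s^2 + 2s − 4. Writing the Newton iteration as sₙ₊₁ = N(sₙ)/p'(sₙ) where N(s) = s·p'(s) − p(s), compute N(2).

p'(s) = 4s + 2.
N(s) = s·p'(s) − p(s) = s·(4s + 2) − (2s^2 + 2s − 4) = 2s^2 + 4.
N(2) = 12.

12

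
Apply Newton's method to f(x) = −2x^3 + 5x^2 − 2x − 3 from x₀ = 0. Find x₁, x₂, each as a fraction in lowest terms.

f'(x) = −6x^2 + 10x − 2.
f(0) = −3, f'(0) = −2, so x₁ = 0 − (−3)/(−2) = −3/2.
f(−3/2) = 18, f'(−3/2) = −61/2, so x₂ = (−3/2) − 18/(−61/2) = −111/122.

x₁ = −3/2, x₂ = −111/122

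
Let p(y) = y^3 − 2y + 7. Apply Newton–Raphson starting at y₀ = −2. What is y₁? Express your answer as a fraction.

p'(y) = 3y^2 − 2.
p(−2) = 3, p'(−2) = 10, so y₁ = (−2) − 3/10 = −23/10.

−23/10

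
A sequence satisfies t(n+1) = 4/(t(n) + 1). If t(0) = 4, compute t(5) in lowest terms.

260/181

t(1) = 4/(4 + 1) = 4/5.
t(2) = 4/(4/5 + 1) = 20/9.
t(3) = 4/(20/9 + 1) = 36/29.
t(4) = 4/(36/29 + 1) = 116/65.
t(5) = 4/(116/65 + 1) = 260/181.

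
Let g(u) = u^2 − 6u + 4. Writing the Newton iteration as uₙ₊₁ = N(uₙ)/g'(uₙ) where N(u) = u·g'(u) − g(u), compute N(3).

g'(u) = 2u − 6.
N(u) = u·g'(u) − g(u) = u·(2u − 6) − (u^2 − 6u + 4) = u^2 − 4.
N(3) = 5.

5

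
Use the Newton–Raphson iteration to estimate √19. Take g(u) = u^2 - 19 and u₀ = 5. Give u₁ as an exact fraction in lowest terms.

g'(u) = 2u.
g(5) = 6, g'(5) = 10, so u₁ = 5 - 6/10 = 22/5.

22/5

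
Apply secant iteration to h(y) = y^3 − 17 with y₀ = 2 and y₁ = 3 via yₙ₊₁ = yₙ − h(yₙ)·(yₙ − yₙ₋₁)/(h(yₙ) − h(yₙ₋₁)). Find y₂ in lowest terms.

h(2) = −9, h(3) = 10. y₂ = 3 − 10·(3 − 2)/(10 − (−9)) = 47/19.

47/19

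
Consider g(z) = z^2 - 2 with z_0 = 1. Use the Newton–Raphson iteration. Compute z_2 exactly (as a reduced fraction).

17/12

g'(z) = 2z.
g(1) = -1, g'(1) = 2, so z_1 = 1 - (-1)/2 = 3/2.
g(3/2) = 1/4, g'(3/2) = 3, so z_2 = (3/2) - (1/4)/3 = 17/12.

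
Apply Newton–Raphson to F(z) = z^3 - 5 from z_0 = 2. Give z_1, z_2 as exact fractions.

F'(z) = 3z^2.
F(2) = 3, F'(2) = 12, so z_1 = 2 - 3/12 = 7/4.
F(7/4) = 23/64, F'(7/4) = 147/16, so z_2 = (7/4) - (23/64)/(147/16) = 503/294.

z_1 = 7/4, z_2 = 503/294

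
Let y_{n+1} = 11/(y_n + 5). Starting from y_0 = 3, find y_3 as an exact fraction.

561/343

y_1 = 11/(3 + 5) = 11/8.
y_2 = 11/(11/8 + 5) = 88/51.
y_3 = 11/(88/51 + 5) = 561/343.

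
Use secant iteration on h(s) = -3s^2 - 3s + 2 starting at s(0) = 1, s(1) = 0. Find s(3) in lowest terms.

h(1) = -4, h(0) = 2. s(2) = 0 - 2·(0 - 1)/(2 - (-4)) = 1/3.
h(0) = 2, h(1/3) = 2/3. s(3) = (1/3) - (2/3)·((1/3) - 0)/((2/3) - 2) = 1/2.

1/2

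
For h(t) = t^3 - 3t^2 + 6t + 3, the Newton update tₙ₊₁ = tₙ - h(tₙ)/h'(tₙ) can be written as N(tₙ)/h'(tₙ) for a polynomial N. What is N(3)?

h'(t) = 3t^2 - 6t + 6.
N(t) = t·h'(t) - h(t) = t·(3t^2 - 6t + 6) - (t^3 - 3t^2 + 6t + 3) = 2t^3 - 3t^2 - 3.
N(3) = 24.

24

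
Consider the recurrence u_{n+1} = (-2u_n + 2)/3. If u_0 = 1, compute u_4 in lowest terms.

14/27

u_1 = (-2·1 + 2)/3 = 0.
u_2 = (-2·0 + 2)/3 = 2/3.
u_3 = (-2·(2/3) + 2)/3 = 2/9.
u_4 = (-2·(2/9) + 2)/3 = 14/27.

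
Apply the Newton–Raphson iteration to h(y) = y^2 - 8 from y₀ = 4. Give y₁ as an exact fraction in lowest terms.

3

h'(y) = 2y.
h(4) = 8, h'(4) = 8, so y₁ = 4 - 8/8 = 3.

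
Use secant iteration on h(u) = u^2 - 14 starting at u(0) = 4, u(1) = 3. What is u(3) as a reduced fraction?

176/47

h(4) = 2, h(3) = -5. u(2) = 3 - (-5)·(3 - 4)/((-5) - 2) = 26/7.
h(3) = -5, h(26/7) = -10/49. u(3) = (26/7) - (-10/49)·((26/7) - 3)/((-10/49) - (-5)) = 176/47.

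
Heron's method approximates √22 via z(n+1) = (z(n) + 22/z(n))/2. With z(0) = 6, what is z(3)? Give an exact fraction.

5330977/1136568

z(1) = (6 + 22/6)/2 = 29/6.
z(2) = (29/6 + 22/(29/6))/2 = 1633/348.
z(3) = (1633/348 + 22/(1633/348))/2 = 5330977/1136568.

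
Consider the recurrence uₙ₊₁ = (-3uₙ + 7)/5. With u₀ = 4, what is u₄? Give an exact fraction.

32/25

u₁ = (-3·4 + 7)/5 = -1.
u₂ = (-3·(-1) + 7)/5 = 2.
u₃ = (-3·2 + 7)/5 = 1/5.
u₄ = (-3·(1/5) + 7)/5 = 32/25.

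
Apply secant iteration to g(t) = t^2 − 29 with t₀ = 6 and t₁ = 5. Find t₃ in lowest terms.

g(6) = 7, g(5) = −4. t₂ = 5 − (−4)·(5 − 6)/((−4) − 7) = 59/11.
g(5) = −4, g(59/11) = −28/121. t₃ = (59/11) − (−28/121)·((59/11) − 5)/((−28/121) − (−4)) = 307/57.

307/57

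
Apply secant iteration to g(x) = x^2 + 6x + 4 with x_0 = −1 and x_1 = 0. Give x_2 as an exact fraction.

−4/5

g(−1) = −1, g(0) = 4. x_2 = 0 − 4·(0 − (−1))/(4 − (−1)) = −4/5.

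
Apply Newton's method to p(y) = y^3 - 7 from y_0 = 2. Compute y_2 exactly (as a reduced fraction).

18215/9522

p'(y) = 3y^2.
p(2) = 1, p'(2) = 12, so y_1 = 2 - 1/12 = 23/12.
p(23/12) = 71/1728, p'(23/12) = 529/48, so y_2 = (23/12) - (71/1728)/(529/48) = 18215/9522.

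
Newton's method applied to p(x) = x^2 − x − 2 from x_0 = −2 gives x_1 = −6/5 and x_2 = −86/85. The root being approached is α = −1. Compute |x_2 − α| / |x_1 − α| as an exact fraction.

1/17

x_1 − α = −6/5 − (−1) = −6/5 + 1 = −1/5, so |x_1 − α| = 1/5.
x_2 − α = −86/85 − (−1) = −86/85 + 1 = −1/85, so |x_2 − α| = 1/85.
Ratio = (1/85) / (1/5) = 1/17.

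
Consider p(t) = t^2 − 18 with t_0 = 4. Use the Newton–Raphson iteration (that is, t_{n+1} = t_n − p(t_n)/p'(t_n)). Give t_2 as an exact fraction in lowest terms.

577/136

p'(t) = 2t.
p(4) = −2, p'(4) = 8, so t_1 = 4 − (−2)/8 = 17/4.
p(17/4) = 1/16, p'(17/4) = 17/2, so t_2 = (17/4) − (1/16)/(17/2) = 577/136.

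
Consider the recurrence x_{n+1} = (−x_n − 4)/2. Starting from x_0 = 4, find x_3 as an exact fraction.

−2

x_1 = (−4 − 4)/2 = −4.
x_2 = (−(−4) − 4)/2 = 0.
x_3 = (−0 − 4)/2 = −2.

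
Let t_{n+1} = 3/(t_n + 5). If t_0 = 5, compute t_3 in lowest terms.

159/295

t_1 = 3/(5 + 5) = 3/10.
t_2 = 3/(3/10 + 5) = 30/53.
t_3 = 3/(30/53 + 5) = 159/295.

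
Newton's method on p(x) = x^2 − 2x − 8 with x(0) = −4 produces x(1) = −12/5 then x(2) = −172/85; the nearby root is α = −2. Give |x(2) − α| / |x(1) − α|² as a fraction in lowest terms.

5/34

x(1) − α = −12/5 − (−2) = −12/5 + 2 = −2/5, so |x(1) − α| = 2/5.
x(2) − α = −172/85 − (−2) = −172/85 + 2 = −2/85, so |x(2) − α| = 2/85.
|x(1) − α|² = 4/25.
Ratio = (2/85) / (4/25) = 5/34.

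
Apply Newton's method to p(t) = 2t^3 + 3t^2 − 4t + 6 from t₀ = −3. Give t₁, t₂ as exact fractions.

p'(t) = 6t^2 + 6t − 4.
p(−3) = −9, p'(−3) = 32, so t₁ = (−3) − (−9)/32 = −87/32.
p(−87/32) = −18711/16384, p'(−87/32) = 12307/512, so t₂ = (−87/32) − (−18711/16384)/(12307/512) = −525999/196912.

t₁ = −87/32, t₂ = −525999/196912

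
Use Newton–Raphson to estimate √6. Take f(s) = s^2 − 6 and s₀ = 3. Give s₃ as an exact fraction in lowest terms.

f'(s) = 2s.
f(3) = 3, f'(3) = 6, so s₁ = 3 − 3/6 = 5/2.
f(5/2) = 1/4, f'(5/2) = 5, so s₂ = (5/2) − (1/4)/5 = 49/20.
f(49/20) = 1/400, f'(49/20) = 49/10, so s₃ = (49/20) − (1/400)/(49/10) = 4801/1960.

4801/1960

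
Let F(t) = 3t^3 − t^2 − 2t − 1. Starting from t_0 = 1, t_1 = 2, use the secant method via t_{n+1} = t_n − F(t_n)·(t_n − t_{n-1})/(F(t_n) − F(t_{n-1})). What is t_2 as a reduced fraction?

F(1) = −1, F(2) = 15. t_2 = 2 − 15·(2 − 1)/(15 − (−1)) = 17/16.

17/16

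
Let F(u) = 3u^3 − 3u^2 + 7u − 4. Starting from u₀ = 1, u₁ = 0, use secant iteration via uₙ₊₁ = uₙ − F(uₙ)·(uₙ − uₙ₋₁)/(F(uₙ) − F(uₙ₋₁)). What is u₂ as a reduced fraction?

F(1) = 3, F(0) = −4. u₂ = 0 − (−4)·(0 − 1)/((−4) − 3) = 4/7.

4/7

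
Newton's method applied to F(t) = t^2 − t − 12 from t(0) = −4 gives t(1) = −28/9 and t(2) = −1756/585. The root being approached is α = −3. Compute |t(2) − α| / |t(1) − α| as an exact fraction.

1/65

t(1) − α = −28/9 − (−3) = −28/9 + 3 = −1/9, so |t(1) − α| = 1/9.
t(2) − α = −1756/585 − (−3) = −1756/585 + 3 = −1/585, so |t(2) − α| = 1/585.
Ratio = (1/585) / (1/9) = 1/65.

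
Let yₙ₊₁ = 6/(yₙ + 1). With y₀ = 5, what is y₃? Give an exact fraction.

y₁ = 6/(5 + 1) = 1.
y₂ = 6/(1 + 1) = 3.
y₃ = 6/(3 + 1) = 3/2.

3/2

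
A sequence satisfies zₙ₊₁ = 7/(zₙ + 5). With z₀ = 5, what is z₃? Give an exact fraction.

399/355

z₁ = 7/(5 + 5) = 7/10.
z₂ = 7/(7/10 + 5) = 70/57.
z₃ = 7/(70/57 + 5) = 399/355.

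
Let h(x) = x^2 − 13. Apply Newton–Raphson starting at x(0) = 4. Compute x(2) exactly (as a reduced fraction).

h'(x) = 2x.
h(4) = 3, h'(4) = 8, so x(1) = 4 − 3/8 = 29/8.
h(29/8) = 9/64, h'(29/8) = 29/4, so x(2) = (29/8) − (9/64)/(29/4) = 1673/464.

1673/464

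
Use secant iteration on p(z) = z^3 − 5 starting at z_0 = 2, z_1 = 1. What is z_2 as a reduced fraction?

11/7

p(2) = 3, p(1) = −4. z_2 = 1 − (−4)·(1 − 2)/((−4) − 3) = 11/7.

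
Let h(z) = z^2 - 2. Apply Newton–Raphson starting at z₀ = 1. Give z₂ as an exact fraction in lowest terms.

h'(z) = 2z.
h(1) = -1, h'(1) = 2, so z₁ = 1 - (-1)/2 = 3/2.
h(3/2) = 1/4, h'(3/2) = 3, so z₂ = (3/2) - (1/4)/3 = 17/12.

17/12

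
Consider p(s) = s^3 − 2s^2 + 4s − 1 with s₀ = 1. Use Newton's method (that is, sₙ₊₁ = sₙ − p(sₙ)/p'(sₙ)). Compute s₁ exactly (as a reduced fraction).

1/3

p'(s) = 3s^2 − 4s + 4.
p(1) = 2, p'(1) = 3, so s₁ = 1 − 2/3 = 1/3.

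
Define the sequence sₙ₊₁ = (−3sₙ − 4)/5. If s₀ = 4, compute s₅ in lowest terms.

s₁ = (−3·4 − 4)/5 = −16/5.
s₂ = (−3·(−16/5) − 4)/5 = 28/25.
s₃ = (−3·(28/25) − 4)/5 = −184/125.
s₄ = (−3·(−184/125) − 4)/5 = 52/625.
s₅ = (−3·(52/625) − 4)/5 = −2656/3125.

−2656/3125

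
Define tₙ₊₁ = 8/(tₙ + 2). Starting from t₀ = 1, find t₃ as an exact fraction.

28/13

t₁ = 8/(1 + 2) = 8/3.
t₂ = 8/(8/3 + 2) = 12/7.
t₃ = 8/(12/7 + 2) = 28/13.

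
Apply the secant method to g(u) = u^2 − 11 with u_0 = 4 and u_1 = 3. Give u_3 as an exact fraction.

73/22

g(4) = 5, g(3) = −2. u_2 = 3 − (−2)·(3 − 4)/((−2) − 5) = 23/7.
g(3) = −2, g(23/7) = −10/49. u_3 = (23/7) − (−10/49)·((23/7) − 3)/((−10/49) − (−2)) = 73/22.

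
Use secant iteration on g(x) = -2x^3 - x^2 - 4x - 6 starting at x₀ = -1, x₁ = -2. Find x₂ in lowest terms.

-16/15

g(-1) = -1, g(-2) = 14. x₂ = (-2) - 14·((-2) - (-1))/(14 - (-1)) = -16/15.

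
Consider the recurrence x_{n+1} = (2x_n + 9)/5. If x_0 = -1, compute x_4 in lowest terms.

x_1 = (2·(-1) + 9)/5 = 7/5.
x_2 = (2·(7/5) + 9)/5 = 59/25.
x_3 = (2·(59/25) + 9)/5 = 343/125.
x_4 = (2·(343/125) + 9)/5 = 1811/625.

1811/625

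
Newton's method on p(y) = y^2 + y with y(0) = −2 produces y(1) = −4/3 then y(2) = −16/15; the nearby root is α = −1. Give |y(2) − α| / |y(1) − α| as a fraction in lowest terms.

y(1) − α = −4/3 − (−1) = −4/3 + 1 = −1/3, so |y(1) − α| = 1/3.
y(2) − α = −16/15 − (−1) = −16/15 + 1 = −1/15, so |y(2) − α| = 1/15.
Ratio = (1/15) / (1/3) = 1/5.

1/5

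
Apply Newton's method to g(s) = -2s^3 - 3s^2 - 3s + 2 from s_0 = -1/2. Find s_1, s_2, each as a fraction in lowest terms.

s_1 = 3/2, s_2 = 89/102

g'(s) = -6s^2 - 6s - 3.
g(-1/2) = 3, g'(-1/2) = -3/2, so s_1 = (-1/2) - 3/(-3/2) = 3/2.
g(3/2) = -16, g'(3/2) = -51/2, so s_2 = (3/2) - (-16)/(-51/2) = 89/102.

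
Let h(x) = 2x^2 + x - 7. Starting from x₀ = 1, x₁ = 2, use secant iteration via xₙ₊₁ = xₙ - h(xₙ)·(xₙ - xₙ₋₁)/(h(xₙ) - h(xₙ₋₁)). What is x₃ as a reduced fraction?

h(1) = -4, h(2) = 3. x₂ = 2 - 3·(2 - 1)/(3 - (-4)) = 11/7.
h(2) = 3, h(11/7) = -24/49. x₃ = (11/7) - (-24/49)·((11/7) - 2)/((-24/49) - 3) = 31/19.

31/19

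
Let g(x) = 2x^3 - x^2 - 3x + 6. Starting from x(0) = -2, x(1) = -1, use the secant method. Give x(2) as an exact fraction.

g(-2) = -8, g(-1) = 6. x(2) = (-1) - 6·((-1) - (-2))/(6 - (-8)) = -10/7.

-10/7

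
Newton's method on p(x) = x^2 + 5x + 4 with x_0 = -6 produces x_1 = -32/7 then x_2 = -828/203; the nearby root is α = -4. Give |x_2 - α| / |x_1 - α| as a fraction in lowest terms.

4/29

x_1 - α = -32/7 - (-4) = -32/7 + 4 = -4/7, so |x_1 - α| = 4/7.
x_2 - α = -828/203 - (-4) = -828/203 + 4 = -16/203, so |x_2 - α| = 16/203.
Ratio = (16/203) / (4/7) = 4/29.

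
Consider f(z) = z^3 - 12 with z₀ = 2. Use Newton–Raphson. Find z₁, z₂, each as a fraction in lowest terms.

f'(z) = 3z^2.
f(2) = -4, f'(2) = 12, so z₁ = 2 - (-4)/12 = 7/3.
f(7/3) = 19/27, f'(7/3) = 49/3, so z₂ = (7/3) - (19/27)/(49/3) = 1010/441.

z₁ = 7/3, z₂ = 1010/441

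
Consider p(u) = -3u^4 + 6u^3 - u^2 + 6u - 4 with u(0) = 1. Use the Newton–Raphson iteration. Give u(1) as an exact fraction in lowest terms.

p'(u) = -12u^3 + 18u^2 - 2u + 6.
p(1) = 4, p'(1) = 10, so u(1) = 1 - 4/10 = 3/5.

3/5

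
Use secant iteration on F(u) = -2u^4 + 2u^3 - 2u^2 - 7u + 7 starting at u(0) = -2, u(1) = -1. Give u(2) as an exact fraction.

-51/43

F(-2) = -35, F(-1) = 8. u(2) = (-1) - 8·((-1) - (-2))/(8 - (-35)) = -51/43.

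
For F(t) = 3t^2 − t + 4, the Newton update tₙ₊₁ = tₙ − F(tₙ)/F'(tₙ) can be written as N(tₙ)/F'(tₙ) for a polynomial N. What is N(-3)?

23

F'(t) = 6t − 1.
N(t) = t·F'(t) − F(t) = t·(6t − 1) − (3t^2 − t + 4) = 3t^2 − 4.
N(-3) = 23.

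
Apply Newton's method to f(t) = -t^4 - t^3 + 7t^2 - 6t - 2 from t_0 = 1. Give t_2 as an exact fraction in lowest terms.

391/127

f'(t) = -4t^3 - 3t^2 + 14t - 6.
f(1) = -3, f'(1) = 1, so t_1 = 1 - (-3)/1 = 4.
f(4) = -234, f'(4) = -254, so t_2 = 4 - (-234)/(-254) = 391/127.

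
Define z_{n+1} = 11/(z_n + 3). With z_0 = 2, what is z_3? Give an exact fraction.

286/133

z_1 = 11/(2 + 3) = 11/5.
z_2 = 11/(11/5 + 3) = 55/26.
z_3 = 11/(55/26 + 3) = 286/133.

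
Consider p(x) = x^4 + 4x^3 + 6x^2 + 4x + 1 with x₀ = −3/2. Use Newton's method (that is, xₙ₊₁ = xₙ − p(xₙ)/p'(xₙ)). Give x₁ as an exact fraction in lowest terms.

−11/8

p'(x) = 4x^3 + 12x^2 + 12x + 4.
p(−3/2) = 1/16, p'(−3/2) = −1/2, so x₁ = (−3/2) − (1/16)/(−1/2) = −11/8.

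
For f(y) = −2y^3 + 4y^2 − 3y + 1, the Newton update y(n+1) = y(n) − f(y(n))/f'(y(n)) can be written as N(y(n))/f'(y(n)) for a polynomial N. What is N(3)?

f'(y) = −6y^2 + 8y − 3.
N(y) = y·f'(y) − f(y) = y·(−6y^2 + 8y − 3) − (−2y^3 + 4y^2 − 3y + 1) = −4y^3 + 4y^2 − 1.
N(3) = −73.

−73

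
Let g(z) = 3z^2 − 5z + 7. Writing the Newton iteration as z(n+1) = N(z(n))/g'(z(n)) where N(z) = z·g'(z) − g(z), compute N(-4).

41

g'(z) = 6z − 5.
N(z) = z·g'(z) − g(z) = z·(6z − 5) − (3z^2 − 5z + 7) = 3z^2 − 7.
N(-4) = 41.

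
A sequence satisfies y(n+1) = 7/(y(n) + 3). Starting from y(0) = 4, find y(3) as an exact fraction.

y(1) = 7/(4 + 3) = 1.
y(2) = 7/(1 + 3) = 7/4.
y(3) = 7/(7/4 + 3) = 28/19.

28/19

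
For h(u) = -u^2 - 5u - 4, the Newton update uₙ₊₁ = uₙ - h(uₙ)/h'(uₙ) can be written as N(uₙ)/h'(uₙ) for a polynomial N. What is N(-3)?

h'(u) = -2u - 5.
N(u) = u·h'(u) - h(u) = u·(-2u - 5) - (-u^2 - 5u - 4) = -u^2 + 4.
N(-3) = -5.

-5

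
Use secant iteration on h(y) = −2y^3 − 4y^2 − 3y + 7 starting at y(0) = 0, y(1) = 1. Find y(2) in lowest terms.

h(0) = 7, h(1) = −2. y(2) = 1 − (−2)·(1 − 0)/((−2) − 7) = 7/9.

7/9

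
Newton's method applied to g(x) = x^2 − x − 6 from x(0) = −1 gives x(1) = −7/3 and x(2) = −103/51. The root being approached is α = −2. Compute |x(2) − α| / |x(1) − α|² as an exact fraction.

3/17

x(1) − α = −7/3 − (−2) = −7/3 + 2 = −1/3, so |x(1) − α| = 1/3.
x(2) − α = −103/51 − (−2) = −103/51 + 2 = −1/51, so |x(2) − α| = 1/51.
|x(1) − α|² = 1/9.
Ratio = (1/51) / (1/9) = 3/17.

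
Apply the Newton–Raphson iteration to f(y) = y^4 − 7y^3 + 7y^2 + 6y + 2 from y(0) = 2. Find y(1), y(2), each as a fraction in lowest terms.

f'(y) = 4y^3 − 21y^2 + 14y + 6.
f(2) = 2, f'(2) = −18, so y(1) = 2 − 2/(−18) = 19/9.
f(19/9) = −881/6561, f'(19/9) = −14873/729, so y(2) = (19/9) − (−881/6561)/(−14873/729) = 93902/44619.

y(1) = 19/9, y(2) = 93902/44619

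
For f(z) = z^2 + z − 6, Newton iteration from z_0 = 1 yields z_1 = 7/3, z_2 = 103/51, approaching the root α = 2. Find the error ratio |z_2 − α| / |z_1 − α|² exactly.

3/17

z_1 − α = 7/3 − 2 = 1/3, so |z_1 − α| = 1/3.
z_2 − α = 103/51 − 2 = 1/51, so |z_2 − α| = 1/51.
|z_1 − α|² = 1/9.
Ratio = (1/51) / (1/9) = 3/17.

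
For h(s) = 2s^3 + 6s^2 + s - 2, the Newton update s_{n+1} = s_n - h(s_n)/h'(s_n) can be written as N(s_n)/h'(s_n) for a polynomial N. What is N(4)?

h'(s) = 6s^2 + 12s + 1.
N(s) = s·h'(s) - h(s) = s·(6s^2 + 12s + 1) - (2s^3 + 6s^2 + s - 2) = 4s^3 + 6s^2 + 2.
N(4) = 354.

354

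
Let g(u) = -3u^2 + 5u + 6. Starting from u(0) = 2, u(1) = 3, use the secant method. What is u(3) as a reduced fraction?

69/28

g(2) = 4, g(3) = -6. u(2) = 3 - (-6)·(3 - 2)/((-6) - 4) = 12/5.
g(3) = -6, g(12/5) = 18/25. u(3) = (12/5) - (18/25)·((12/5) - 3)/((18/25) - (-6)) = 69/28.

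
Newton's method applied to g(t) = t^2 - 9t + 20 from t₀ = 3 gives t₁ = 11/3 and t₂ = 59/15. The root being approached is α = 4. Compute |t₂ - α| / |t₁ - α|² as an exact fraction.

t₁ - α = 11/3 - 4 = -1/3, so |t₁ - α| = 1/3.
t₂ - α = 59/15 - 4 = -1/15, so |t₂ - α| = 1/15.
|t₁ - α|² = 1/9.
Ratio = (1/15) / (1/9) = 3/5.

3/5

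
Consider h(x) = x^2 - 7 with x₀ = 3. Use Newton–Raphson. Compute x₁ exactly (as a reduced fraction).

8/3

h'(x) = 2x.
h(3) = 2, h'(3) = 6, so x₁ = 3 - 2/6 = 8/3.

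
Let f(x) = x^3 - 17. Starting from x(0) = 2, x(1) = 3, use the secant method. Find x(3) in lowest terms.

20801/8137

f(2) = -9, f(3) = 10. x(2) = 3 - 10·(3 - 2)/(10 - (-9)) = 47/19.
f(3) = 10, f(47/19) = -12780/6859. x(3) = (47/19) - (-12780/6859)·((47/19) - 3)/((-12780/6859) - 10) = 20801/8137.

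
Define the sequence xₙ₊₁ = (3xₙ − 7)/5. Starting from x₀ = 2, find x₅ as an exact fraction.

x₁ = (3·2 − 7)/5 = −1/5.
x₂ = (3·(−1/5) − 7)/5 = −38/25.
x₃ = (3·(−38/25) − 7)/5 = −289/125.
x₄ = (3·(−289/125) − 7)/5 = −1742/625.
x₅ = (3·(−1742/625) − 7)/5 = −9601/3125.

−9601/3125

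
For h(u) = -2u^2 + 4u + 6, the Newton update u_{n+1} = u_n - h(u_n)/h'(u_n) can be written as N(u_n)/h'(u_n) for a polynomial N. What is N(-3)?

h'(u) = -4u + 4.
N(u) = u·h'(u) - h(u) = u·(-4u + 4) - (-2u^2 + 4u + 6) = -2u^2 - 6.
N(-3) = -24.

-24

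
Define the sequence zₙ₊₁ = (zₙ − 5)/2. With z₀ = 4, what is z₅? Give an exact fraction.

−151/32

z₁ = (4 − 5)/2 = −1/2.
z₂ = ((−1/2) − 5)/2 = −11/4.
z₃ = ((−11/4) − 5)/2 = −31/8.
z₄ = ((−31/8) − 5)/2 = −71/16.
z₅ = ((−71/16) − 5)/2 = −151/32.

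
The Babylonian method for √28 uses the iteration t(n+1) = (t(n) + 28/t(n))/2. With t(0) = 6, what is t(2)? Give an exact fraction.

t(1) = (6 + 28/6)/2 = 16/3.
t(2) = (16/3 + 28/(16/3))/2 = 127/24.

127/24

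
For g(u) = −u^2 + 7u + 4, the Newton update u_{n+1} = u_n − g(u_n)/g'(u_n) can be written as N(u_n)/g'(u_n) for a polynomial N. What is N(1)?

−5

g'(u) = −2u + 7.
N(u) = u·g'(u) − g(u) = u·(−2u + 7) − (−u^2 + 7u + 4) = −u^2 − 4.
N(1) = −5.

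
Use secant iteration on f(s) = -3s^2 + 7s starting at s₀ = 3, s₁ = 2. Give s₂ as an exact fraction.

f(3) = -6, f(2) = 2. s₂ = 2 - 2·(2 - 3)/(2 - (-6)) = 9/4.

9/4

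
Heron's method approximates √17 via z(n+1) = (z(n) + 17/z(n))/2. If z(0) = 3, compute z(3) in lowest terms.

25889/6279

z(1) = (3 + 17/3)/2 = 13/3.
z(2) = (13/3 + 17/(13/3))/2 = 161/39.
z(3) = (161/39 + 17/(161/39))/2 = 25889/6279.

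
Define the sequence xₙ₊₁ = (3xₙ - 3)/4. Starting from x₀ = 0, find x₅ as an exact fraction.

-2343/1024

x₁ = (3·0 - 3)/4 = -3/4.
x₂ = (3·(-3/4) - 3)/4 = -21/16.
x₃ = (3·(-21/16) - 3)/4 = -111/64.
x₄ = (3·(-111/64) - 3)/4 = -525/256.
x₅ = (3·(-525/256) - 3)/4 = -2343/1024.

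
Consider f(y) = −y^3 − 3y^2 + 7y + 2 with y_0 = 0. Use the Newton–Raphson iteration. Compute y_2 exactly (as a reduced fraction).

−754/2905

f'(y) = −3y^2 − 6y + 7.
f(0) = 2, f'(0) = 7, so y_1 = 0 − 2/7 = −2/7.
f(−2/7) = −76/343, f'(−2/7) = 415/49, so y_2 = (−2/7) − (−76/343)/(415/49) = −754/2905.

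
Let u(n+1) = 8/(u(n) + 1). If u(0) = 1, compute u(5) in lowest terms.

u(1) = 8/(1 + 1) = 4.
u(2) = 8/(4 + 1) = 8/5.
u(3) = 8/(8/5 + 1) = 40/13.
u(4) = 8/(40/13 + 1) = 104/53.
u(5) = 8/(104/53 + 1) = 424/157.

424/157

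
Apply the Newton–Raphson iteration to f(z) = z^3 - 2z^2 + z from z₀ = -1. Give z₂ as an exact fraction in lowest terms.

-1/5

f'(z) = 3z^2 - 4z + 1.
f(-1) = -4, f'(-1) = 8, so z₁ = (-1) - (-4)/8 = -1/2.
f(-1/2) = -9/8, f'(-1/2) = 15/4, so z₂ = (-1/2) - (-9/8)/(15/4) = -1/5.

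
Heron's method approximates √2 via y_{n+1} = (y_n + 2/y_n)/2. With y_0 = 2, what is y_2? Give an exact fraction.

17/12

y_1 = (2 + 2/2)/2 = 3/2.
y_2 = (3/2 + 2/(3/2))/2 = 17/12.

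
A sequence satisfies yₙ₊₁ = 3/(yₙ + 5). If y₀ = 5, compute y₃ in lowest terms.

159/295

y₁ = 3/(5 + 5) = 3/10.
y₂ = 3/(3/10 + 5) = 30/53.
y₃ = 3/(30/53 + 5) = 159/295.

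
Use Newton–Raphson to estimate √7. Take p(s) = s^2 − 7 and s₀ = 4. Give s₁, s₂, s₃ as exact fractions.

s₁ = 23/8, s₂ = 977/368, s₃ = 1902497/719072

p'(s) = 2s.
p(4) = 9, p'(4) = 8, so s₁ = 4 − 9/8 = 23/8.
p(23/8) = 81/64, p'(23/8) = 23/4, so s₂ = (23/8) − (81/64)/(23/4) = 977/368.
p(977/368) = 6561/135424, p'(977/368) = 977/184, so s₃ = (977/368) − (6561/135424)/(977/184) = 1902497/719072.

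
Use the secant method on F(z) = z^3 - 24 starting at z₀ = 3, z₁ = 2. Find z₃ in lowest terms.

4650/1603

F(3) = 3, F(2) = -16. z₂ = 2 - (-16)·(2 - 3)/((-16) - 3) = 54/19.
F(2) = -16, F(54/19) = -7152/6859. z₃ = (54/19) - (-7152/6859)·((54/19) - 2)/((-7152/6859) - (-16)) = 4650/1603.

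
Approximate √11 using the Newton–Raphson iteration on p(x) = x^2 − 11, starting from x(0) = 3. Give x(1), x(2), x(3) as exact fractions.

p'(x) = 2x.
p(3) = −2, p'(3) = 6, so x(1) = 3 − (−2)/6 = 10/3.
p(10/3) = 1/9, p'(10/3) = 20/3, so x(2) = (10/3) − (1/9)/(20/3) = 199/60.
p(199/60) = 1/3600, p'(199/60) = 199/30, so x(3) = (199/60) − (1/3600)/(199/30) = 79201/23880.

x(1) = 10/3, x(2) = 199/60, x(3) = 79201/23880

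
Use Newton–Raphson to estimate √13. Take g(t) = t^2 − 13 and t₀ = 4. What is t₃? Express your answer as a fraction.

5597777/1552544

g'(t) = 2t.
g(4) = 3, g'(4) = 8, so t₁ = 4 − 3/8 = 29/8.
g(29/8) = 9/64, g'(29/8) = 29/4, so t₂ = (29/8) − (9/64)/(29/4) = 1673/464.
g(1673/464) = 81/215296, g'(1673/464) = 1673/232, so t₃ = (1673/464) − (81/215296)/(1673/232) = 5597777/1552544.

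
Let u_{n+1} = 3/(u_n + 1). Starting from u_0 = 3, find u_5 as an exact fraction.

u_1 = 3/(3 + 1) = 3/4.
u_2 = 3/(3/4 + 1) = 12/7.
u_3 = 3/(12/7 + 1) = 21/19.
u_4 = 3/(21/19 + 1) = 57/40.
u_5 = 3/(57/40 + 1) = 120/97.

120/97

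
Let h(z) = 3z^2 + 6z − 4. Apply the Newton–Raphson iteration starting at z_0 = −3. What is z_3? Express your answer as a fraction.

−1606657/635664

h'(z) = 6z + 6.
h(−3) = 5, h'(−3) = −12, so z_1 = (−3) − 5/(−12) = −31/12.
h(−31/12) = 25/48, h'(−31/12) = −19/2, so z_2 = (−31/12) − (25/48)/(−19/2) = −1153/456.
h(−1153/456) = 625/69312, h'(−1153/456) = −697/76, so z_3 = (−1153/456) − (625/69312)/(−697/76) = −1606657/635664.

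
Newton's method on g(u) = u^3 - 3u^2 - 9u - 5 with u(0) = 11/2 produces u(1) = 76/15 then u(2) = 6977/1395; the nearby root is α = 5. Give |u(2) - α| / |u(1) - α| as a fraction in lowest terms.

2/93

u(1) - α = 76/15 - 5 = 1/15, so |u(1) - α| = 1/15.
u(2) - α = 6977/1395 - 5 = 2/1395, so |u(2) - α| = 2/1395.
Ratio = (2/1395) / (1/15) = 2/93.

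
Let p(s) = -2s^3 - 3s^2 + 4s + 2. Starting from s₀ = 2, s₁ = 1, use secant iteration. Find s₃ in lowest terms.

3422/3061

p(2) = -18, p(1) = 1. s₂ = 1 - 1·(1 - 2)/(1 - (-18)) = 20/19.
p(1) = 1, p(20/19) = 3798/6859. s₃ = (20/19) - (3798/6859)·((20/19) - 1)/((3798/6859) - 1) = 3422/3061.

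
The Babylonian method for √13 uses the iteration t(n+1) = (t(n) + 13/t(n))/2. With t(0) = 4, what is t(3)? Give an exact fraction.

5597777/1552544

t(1) = (4 + 13/4)/2 = 29/8.
t(2) = (29/8 + 13/(29/8))/2 = 1673/464.
t(3) = (1673/464 + 13/(1673/464))/2 = 5597777/1552544.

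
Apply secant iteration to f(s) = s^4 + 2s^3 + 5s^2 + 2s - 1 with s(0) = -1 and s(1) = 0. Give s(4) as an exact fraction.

-1808/3601

f(-1) = 1, f(0) = -1. s(2) = 0 - (-1)·(0 - (-1))/((-1) - 1) = -1/2.
f(0) = -1, f(-1/2) = -15/16. s(3) = (-1/2) - (-15/16)·((-1/2) - 0)/((-15/16) - (-1)) = -8.
f(-1/2) = -15/16, f(-8) = 3375. s(4) = (-8) - 3375·((-8) - (-1/2))/(3375 - (-15/16)) = -1808/3601.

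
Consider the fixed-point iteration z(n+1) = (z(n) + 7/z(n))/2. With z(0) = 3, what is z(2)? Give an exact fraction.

127/48

z(1) = (3 + 7/3)/2 = 8/3.
z(2) = (8/3 + 7/(8/3))/2 = 127/48.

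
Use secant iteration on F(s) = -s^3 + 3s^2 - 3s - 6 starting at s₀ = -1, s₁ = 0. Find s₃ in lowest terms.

-98/103

F(-1) = 1, F(0) = -6. s₂ = 0 - (-6)·(0 - (-1))/((-6) - 1) = -6/7.
F(0) = -6, F(-6/7) = -204/343. s₃ = (-6/7) - (-204/343)·((-6/7) - 0)/((-204/343) - (-6)) = -98/103.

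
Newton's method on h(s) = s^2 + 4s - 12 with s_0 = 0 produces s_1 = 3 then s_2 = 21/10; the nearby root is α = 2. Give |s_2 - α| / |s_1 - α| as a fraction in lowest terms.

1/10

s_1 - α = 3 - 2 = 1, so |s_1 - α| = 1.
s_2 - α = 21/10 - 2 = 1/10, so |s_2 - α| = 1/10.
Ratio = (1/10) / 1 = 1/10.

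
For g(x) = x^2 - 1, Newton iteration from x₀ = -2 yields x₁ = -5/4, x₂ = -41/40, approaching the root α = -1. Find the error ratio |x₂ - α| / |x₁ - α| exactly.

1/10

x₁ - α = -5/4 - (-1) = -5/4 + 1 = -1/4, so |x₁ - α| = 1/4.
x₂ - α = -41/40 - (-1) = -41/40 + 1 = -1/40, so |x₂ - α| = 1/40.
Ratio = (1/40) / (1/4) = 1/10.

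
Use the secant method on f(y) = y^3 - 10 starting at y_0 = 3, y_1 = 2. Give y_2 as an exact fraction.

f(3) = 17, f(2) = -2. y_2 = 2 - (-2)·(2 - 3)/((-2) - 17) = 40/19.

40/19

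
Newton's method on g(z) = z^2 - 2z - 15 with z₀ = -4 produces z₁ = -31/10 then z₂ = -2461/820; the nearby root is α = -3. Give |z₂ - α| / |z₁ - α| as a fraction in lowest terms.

z₁ - α = -31/10 - (-3) = -31/10 + 3 = -1/10, so |z₁ - α| = 1/10.
z₂ - α = -2461/820 - (-3) = -2461/820 + 3 = -1/820, so |z₂ - α| = 1/820.
Ratio = (1/820) / (1/10) = 1/82.

1/82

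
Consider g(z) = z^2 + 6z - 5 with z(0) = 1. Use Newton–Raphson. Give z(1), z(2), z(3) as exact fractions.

g'(z) = 2z + 6.
g(1) = 2, g'(1) = 8, so z(1) = 1 - 2/8 = 3/4.
g(3/4) = 1/16, g'(3/4) = 15/2, so z(2) = (3/4) - (1/16)/(15/2) = 89/120.
g(89/120) = 1/14400, g'(89/120) = 449/60, so z(3) = (89/120) - (1/14400)/(449/60) = 79921/107760.

z(1) = 3/4, z(2) = 89/120, z(3) = 79921/107760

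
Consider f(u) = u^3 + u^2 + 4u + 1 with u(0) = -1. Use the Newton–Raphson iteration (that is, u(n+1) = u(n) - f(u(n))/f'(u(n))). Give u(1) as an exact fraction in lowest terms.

-2/5

f'(u) = 3u^2 + 2u + 4.
f(-1) = -3, f'(-1) = 5, so u(1) = (-1) - (-3)/5 = -2/5.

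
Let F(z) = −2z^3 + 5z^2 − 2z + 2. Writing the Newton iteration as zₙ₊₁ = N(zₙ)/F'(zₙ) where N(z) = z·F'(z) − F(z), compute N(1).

F'(z) = −6z^2 + 10z − 2.
N(z) = z·F'(z) − F(z) = z·(−6z^2 + 10z − 2) − (−2z^3 + 5z^2 − 2z + 2) = −4z^3 + 5z^2 − 2.
N(1) = −1.

−1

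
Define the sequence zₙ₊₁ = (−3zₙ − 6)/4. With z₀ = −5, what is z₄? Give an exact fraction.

−555/256

z₁ = (−3·(−5) − 6)/4 = 9/4.
z₂ = (−3·(9/4) − 6)/4 = −51/16.
z₃ = (−3·(−51/16) − 6)/4 = 57/64.
z₄ = (−3·(57/64) − 6)/4 = −555/256.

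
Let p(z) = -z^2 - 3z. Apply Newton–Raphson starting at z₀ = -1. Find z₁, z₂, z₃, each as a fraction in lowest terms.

p'(z) = -2z - 3.
p(-1) = 2, p'(-1) = -1, so z₁ = (-1) - 2/(-1) = 1.
p(1) = -4, p'(1) = -5, so z₂ = 1 - (-4)/(-5) = 1/5.
p(1/5) = -16/25, p'(1/5) = -17/5, so z₃ = (1/5) - (-16/25)/(-17/5) = 1/85.

z₁ = 1, z₂ = 1/5, z₃ = 1/85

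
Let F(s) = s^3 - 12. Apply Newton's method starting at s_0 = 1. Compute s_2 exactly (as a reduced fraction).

1453/441

F'(s) = 3s^2.
F(1) = -11, F'(1) = 3, so s_1 = 1 - (-11)/3 = 14/3.
F(14/3) = 2420/27, F'(14/3) = 196/3, so s_2 = (14/3) - (2420/27)/(196/3) = 1453/441.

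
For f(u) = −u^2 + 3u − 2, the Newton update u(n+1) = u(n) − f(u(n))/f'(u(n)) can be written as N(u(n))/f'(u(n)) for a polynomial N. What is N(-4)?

f'(u) = −2u + 3.
N(u) = u·f'(u) − f(u) = u·(−2u + 3) − (−u^2 + 3u − 2) = −u^2 + 2.
N(-4) = −14.

−14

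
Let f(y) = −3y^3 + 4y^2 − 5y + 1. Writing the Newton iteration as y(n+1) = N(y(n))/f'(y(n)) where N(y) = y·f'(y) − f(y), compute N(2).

−33

f'(y) = −9y^2 + 8y − 5.
N(y) = y·f'(y) − f(y) = y·(−9y^2 + 8y − 5) − (−3y^3 + 4y^2 − 5y + 1) = −6y^3 + 4y^2 − 1.
N(2) = −33.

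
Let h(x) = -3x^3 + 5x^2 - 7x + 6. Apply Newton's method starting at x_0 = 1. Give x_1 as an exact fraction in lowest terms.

7/6

h'(x) = -9x^2 + 10x - 7.
h(1) = 1, h'(1) = -6, so x_1 = 1 - 1/(-6) = 7/6.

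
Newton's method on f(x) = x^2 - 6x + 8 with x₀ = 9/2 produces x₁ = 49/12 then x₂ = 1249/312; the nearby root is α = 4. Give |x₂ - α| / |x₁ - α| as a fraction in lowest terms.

x₁ - α = 49/12 - 4 = 1/12, so |x₁ - α| = 1/12.
x₂ - α = 1249/312 - 4 = 1/312, so |x₂ - α| = 1/312.
Ratio = (1/312) / (1/12) = 1/26.

1/26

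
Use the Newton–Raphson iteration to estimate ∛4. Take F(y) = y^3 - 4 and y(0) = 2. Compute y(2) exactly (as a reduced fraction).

358/225

F'(y) = 3y^2.
F(2) = 4, F'(2) = 12, so y(1) = 2 - 4/12 = 5/3.
F(5/3) = 17/27, F'(5/3) = 25/3, so y(2) = (5/3) - (17/27)/(25/3) = 358/225.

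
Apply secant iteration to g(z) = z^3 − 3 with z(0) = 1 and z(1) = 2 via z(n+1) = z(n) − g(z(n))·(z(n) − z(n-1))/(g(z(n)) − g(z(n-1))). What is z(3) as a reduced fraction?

g(1) = −2, g(2) = 5. z(2) = 2 − 5·(2 − 1)/(5 − (−2)) = 9/7.
g(2) = 5, g(9/7) = −300/343. z(3) = (9/7) − (−300/343)·((9/7) − 2)/((−300/343) − 5) = 561/403.

561/403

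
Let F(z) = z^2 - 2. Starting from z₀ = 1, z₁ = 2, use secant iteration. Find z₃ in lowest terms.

F(1) = -1, F(2) = 2. z₂ = 2 - 2·(2 - 1)/(2 - (-1)) = 4/3.
F(2) = 2, F(4/3) = -2/9. z₃ = (4/3) - (-2/9)·((4/3) - 2)/((-2/9) - 2) = 7/5.

7/5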